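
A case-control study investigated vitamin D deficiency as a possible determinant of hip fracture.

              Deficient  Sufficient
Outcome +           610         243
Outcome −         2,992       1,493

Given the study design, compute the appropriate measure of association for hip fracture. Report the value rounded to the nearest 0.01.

Reading the table with exposure as columns: a = 610 (Deficient, case), b = 2992 (Deficient, non-case), c = 243 (Sufficient, case), d = 1493.
This is a case-control study: participants were sampled on outcome status, so risks in the source population cannot be estimated directly — relative risk is not valid here. The odds ratio is the appropriate measure.
OR = (a·d)/(b·c) = (610 × 1493) / (2992 × 243) = 910730 / 727056 = 1.25263

1.25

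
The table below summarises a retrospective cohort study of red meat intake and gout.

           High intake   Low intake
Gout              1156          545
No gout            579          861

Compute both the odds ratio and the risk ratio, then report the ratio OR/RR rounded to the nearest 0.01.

1.84

Reading the table with exposure as columns: a = 1156 (High intake, case), b = 579 (High intake, non-case), c = 545 (Low intake, case), d = 861.
OR = (1156·861)/(579·545) = 995316/315555 = 3.15418
Risk in exposed = 1156/1735 = 0.66628; risk in unexposed = 545/1406 = 0.38762; RR = 1.71889
OR/RR = 3.15418 / 1.71889 = 1.83501
The outcome is not rare, so the OR lies further from 1 than the RR.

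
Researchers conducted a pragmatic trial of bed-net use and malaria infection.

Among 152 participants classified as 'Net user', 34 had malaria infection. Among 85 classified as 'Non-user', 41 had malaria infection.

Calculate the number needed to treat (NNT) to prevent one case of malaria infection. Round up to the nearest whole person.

Risk in treated group = 34/152 = 0.22368; risk in control = 41/85 = 0.48235.
Absolute risk reduction = 0.48235 − 0.22368 = 0.25867
NNT = 1 / ARR = 1 / 0.25867 = 3.866 → round up → 4

4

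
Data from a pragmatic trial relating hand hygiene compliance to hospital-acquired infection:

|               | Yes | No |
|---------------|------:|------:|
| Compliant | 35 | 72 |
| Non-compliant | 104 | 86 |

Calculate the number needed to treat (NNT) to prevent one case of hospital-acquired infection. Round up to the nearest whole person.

Risk in treated group = 35/107 = 0.32710; risk in control = 104/190 = 0.54737.
Absolute risk reduction = 0.54737 − 0.32710 = 0.22027
NNT = 1 / ARR = 1 / 0.22027 = 4.540 → round up → 5

5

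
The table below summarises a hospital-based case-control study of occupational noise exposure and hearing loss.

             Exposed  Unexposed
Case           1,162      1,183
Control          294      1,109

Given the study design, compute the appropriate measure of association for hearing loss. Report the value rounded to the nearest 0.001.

3.705

Reading the table with exposure as columns: a = 1162 (Exposed, case), b = 294 (Exposed, non-case), c = 1183 (Unexposed, case), d = 1109.
This is a hospital-based case-control study: participants were sampled on outcome status, so risks in the source population cannot be estimated directly — relative risk is not valid here. The odds ratio is the appropriate measure.
OR = (a·d)/(b·c) = (1162 × 1109) / (294 × 1183) = 1288658 / 347802 = 3.70515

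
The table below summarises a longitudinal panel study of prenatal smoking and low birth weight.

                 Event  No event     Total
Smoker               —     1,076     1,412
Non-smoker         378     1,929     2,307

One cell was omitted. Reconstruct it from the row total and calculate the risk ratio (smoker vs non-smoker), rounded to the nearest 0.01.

The missing cell is in the exposed row: 1412 − 1076 = 336.
So a = 336, b = 1076, c = 378, d = 1929.
RR = [a/(a+b)] / [c/(c+d)] = (336/1412) / (378/2307) = 0.23796/0.16385 = 1.45231

1.45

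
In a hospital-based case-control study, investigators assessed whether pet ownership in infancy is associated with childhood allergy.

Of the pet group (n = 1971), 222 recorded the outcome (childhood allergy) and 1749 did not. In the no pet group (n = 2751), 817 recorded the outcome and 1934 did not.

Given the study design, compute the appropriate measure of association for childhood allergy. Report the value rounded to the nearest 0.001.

From the description: a = 222, b = 1749, c = 817, d = 1934.
This is a hospital-based case-control study: participants were sampled on outcome status, so risks in the source population cannot be estimated directly — relative risk is not valid here. The odds ratio is the appropriate measure.
OR = (a·d)/(b·c) = (222 × 1934) / (1749 × 817) = 429348 / 1428933 = 0.30047

0.300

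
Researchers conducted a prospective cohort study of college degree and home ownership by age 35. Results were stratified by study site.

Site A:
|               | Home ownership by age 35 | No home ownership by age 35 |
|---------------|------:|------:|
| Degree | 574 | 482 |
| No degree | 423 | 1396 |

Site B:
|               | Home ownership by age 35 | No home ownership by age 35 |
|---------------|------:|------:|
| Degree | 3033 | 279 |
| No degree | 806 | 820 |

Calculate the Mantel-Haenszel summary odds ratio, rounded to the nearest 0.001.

6.718

OR_MH = Σ(aᵢdᵢ/nᵢ) / Σ(bᵢcᵢ/nᵢ), where nᵢ is the stratum total.
Stratum 1 (Site A): n = 2875; a·d/n = 574·1396/2875 = 278.7144; b·c/n = 482·423/2875 = 70.9169
Stratum 2 (Site B): n = 4938; a·d/n = 3033·820/4938 = 503.6574; b·c/n = 279·806/4938 = 45.5395
OR_MH = (278.7144 + 503.6574) / (70.9169 + 45.5395) = 782.3718 / 116.4564 = 6.71815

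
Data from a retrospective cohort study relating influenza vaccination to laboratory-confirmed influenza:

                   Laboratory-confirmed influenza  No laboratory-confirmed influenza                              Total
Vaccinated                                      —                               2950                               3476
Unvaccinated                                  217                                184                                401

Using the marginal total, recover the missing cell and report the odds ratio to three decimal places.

The missing cell is in the exposed row: 3476 − 2950 = 526.
So a = 526, b = 2950, c = 217, d = 184.
OR = (a·d)/(b·c) = (526 × 184) / (2950 × 217) = 96784 / 640150 = 0.15119

0.151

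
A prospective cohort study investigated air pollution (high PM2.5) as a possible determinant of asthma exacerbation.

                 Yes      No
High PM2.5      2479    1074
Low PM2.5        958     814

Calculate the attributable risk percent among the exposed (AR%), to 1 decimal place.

Cells: a = 2479, b = 1074, c = 958, d = 814.
Risk in exposed = 2479/3553 = 0.69772; risk in unexposed = 958/1772 = 0.54063.
RR = 0.69772/0.54063 = 1.29056
AR% = (RR − 1)/RR × 100 = (1.29056 − 1)/1.29056 × 100 = 22.5145%

22.5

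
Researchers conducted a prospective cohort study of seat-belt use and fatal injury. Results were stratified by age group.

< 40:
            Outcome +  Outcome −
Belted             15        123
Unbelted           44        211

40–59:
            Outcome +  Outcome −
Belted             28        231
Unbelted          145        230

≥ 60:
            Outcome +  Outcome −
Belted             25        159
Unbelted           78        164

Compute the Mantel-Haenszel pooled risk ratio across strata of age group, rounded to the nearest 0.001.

RR_MH = Σ(aᵢ·n₀ᵢ/nᵢ) / Σ(cᵢ·n₁ᵢ/nᵢ), with n₁ᵢ = aᵢ+bᵢ (exposed), n₀ᵢ = cᵢ+dᵢ (unexposed), nᵢ = n₁ᵢ+n₀ᵢ.
Stratum 1 (< 40): n₁ = 138, n₀ = 255, n = 393; a·n₀/n = 15·255/393 = 9.7328; c·n₁/n = 44·138/393 = 15.4504
Stratum 2 (40–59): n₁ = 259, n₀ = 375, n = 634; a·n₀/n = 28·375/634 = 16.5615; c·n₁/n = 145·259/634 = 59.2350
Stratum 3 (≥ 60): n₁ = 184, n₀ = 242, n = 426; a·n₀/n = 25·242/426 = 14.2019; c·n₁/n = 78·184/426 = 33.6901
RR_MH = (9.7328 + 16.5615 + 14.2019) / (15.4504 + 59.2350 + 33.6901) = 40.4962 / 108.3755 = 0.37367

0.374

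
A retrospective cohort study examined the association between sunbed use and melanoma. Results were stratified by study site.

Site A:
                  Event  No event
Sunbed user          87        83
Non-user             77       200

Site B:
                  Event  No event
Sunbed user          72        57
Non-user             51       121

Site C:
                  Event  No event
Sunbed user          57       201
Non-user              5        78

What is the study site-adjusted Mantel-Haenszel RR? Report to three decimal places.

RR_MH = Σ(aᵢ·n₀ᵢ/nᵢ) / Σ(cᵢ·n₁ᵢ/nᵢ), with n₁ᵢ = aᵢ+bᵢ (exposed), n₀ᵢ = cᵢ+dᵢ (unexposed), nᵢ = n₁ᵢ+n₀ᵢ.
Stratum 1 (Site A): n₁ = 170, n₀ = 277, n = 447; a·n₀/n = 87·277/447 = 53.9128; c·n₁/n = 77·170/447 = 29.2841
Stratum 2 (Site B): n₁ = 129, n₀ = 172, n = 301; a·n₀/n = 72·172/301 = 41.1429; c·n₁/n = 51·129/301 = 21.8571
Stratum 3 (Site C): n₁ = 258, n₀ = 83, n = 341; a·n₀/n = 57·83/341 = 13.8739; c·n₁/n = 5·258/341 = 3.7830
RR_MH = (53.9128 + 41.1429 + 13.8739) / (29.2841 + 21.8571 + 3.7830) = 108.9295 / 54.9243 = 1.98327

1.983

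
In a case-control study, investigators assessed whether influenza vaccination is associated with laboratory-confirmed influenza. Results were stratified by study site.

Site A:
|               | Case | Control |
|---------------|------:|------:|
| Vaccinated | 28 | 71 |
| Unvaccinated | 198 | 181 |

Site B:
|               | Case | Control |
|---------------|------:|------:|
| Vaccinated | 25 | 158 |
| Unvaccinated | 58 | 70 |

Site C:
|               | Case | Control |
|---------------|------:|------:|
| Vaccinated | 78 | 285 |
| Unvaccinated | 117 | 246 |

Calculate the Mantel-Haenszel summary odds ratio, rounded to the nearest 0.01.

OR_MH = Σ(aᵢdᵢ/nᵢ) / Σ(bᵢcᵢ/nᵢ), where nᵢ is the stratum total.
Stratum 1 (Site A): n = 478; a·d/n = 28·181/478 = 10.6025; b·c/n = 71·198/478 = 29.4100
Stratum 2 (Site B): n = 311; a·d/n = 25·70/311 = 5.6270; b·c/n = 158·58/311 = 29.4662
Stratum 3 (Site C): n = 726; a·d/n = 78·246/726 = 26.4298; b·c/n = 285·117/726 = 45.9298
OR_MH = (10.6025 + 5.6270 + 26.4298) / (29.4100 + 29.4662 + 45.9298) = 42.6593 / 104.8060 = 0.40703

0.41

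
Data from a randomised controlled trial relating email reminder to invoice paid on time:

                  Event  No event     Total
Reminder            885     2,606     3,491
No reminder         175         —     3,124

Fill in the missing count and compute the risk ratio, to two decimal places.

4.53

The missing cell is in the unexposed row: 3124 − 175 = 2949.
So a = 885, b = 2606, c = 175, d = 2949.
RR = [a/(a+b)] / [c/(c+d)] = (885/3491) / (175/3124) = 0.25351/0.05602 = 4.52550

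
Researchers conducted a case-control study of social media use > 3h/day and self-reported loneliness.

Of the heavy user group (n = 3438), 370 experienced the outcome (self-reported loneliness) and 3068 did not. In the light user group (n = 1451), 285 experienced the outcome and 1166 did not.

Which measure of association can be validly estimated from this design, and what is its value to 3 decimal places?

0.493

From the description: a = 370, b = 3068, c = 285, d = 1166.
This is a case-control study: participants were sampled on outcome status, so risks in the source population cannot be estimated directly — relative risk is not valid here. The odds ratio is the appropriate measure.
OR = (a·d)/(b·c) = (370 × 1166) / (3068 × 285) = 431420 / 874380 = 0.49340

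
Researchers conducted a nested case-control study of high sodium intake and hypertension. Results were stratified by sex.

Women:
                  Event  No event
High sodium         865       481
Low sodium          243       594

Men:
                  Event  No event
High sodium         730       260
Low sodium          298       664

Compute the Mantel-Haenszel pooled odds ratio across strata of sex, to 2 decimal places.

5.19

OR_MH = Σ(aᵢdᵢ/nᵢ) / Σ(bᵢcᵢ/nᵢ), where nᵢ is the stratum total.
Stratum 1 (Women): n = 2183; a·d/n = 865·594/2183 = 235.3688; b·c/n = 481·243/2183 = 53.5424
Stratum 2 (Men): n = 1952; a·d/n = 730·664/1952 = 248.3197; b·c/n = 260·298/1952 = 39.6926
OR_MH = (235.3688 + 248.3197) / (53.5424 + 39.6926) = 483.6884 / 93.2350 = 5.18784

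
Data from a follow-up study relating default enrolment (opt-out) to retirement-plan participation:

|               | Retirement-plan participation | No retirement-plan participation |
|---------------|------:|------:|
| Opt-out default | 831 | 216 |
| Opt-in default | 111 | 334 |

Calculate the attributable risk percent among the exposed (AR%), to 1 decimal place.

68.6

Cells: a = 831, b = 216, c = 111, d = 334.
Risk in exposed = 831/1047 = 0.79370; risk in unexposed = 111/445 = 0.24944.
RR = 0.79370/0.24944 = 3.18194
AR% = (RR − 1)/RR × 100 = (3.18194 − 1)/3.18194 × 100 = 68.5726%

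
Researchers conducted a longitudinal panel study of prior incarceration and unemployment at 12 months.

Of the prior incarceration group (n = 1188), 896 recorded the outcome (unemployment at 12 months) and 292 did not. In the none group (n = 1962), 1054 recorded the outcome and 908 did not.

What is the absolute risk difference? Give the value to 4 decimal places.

From the description: a = 896, b = 292, c = 1054, d = 908.
Risk in exposed = 896/1188 = 0.754209; risk in unexposed = 1054/1962 = 0.537207.
Risk difference = 0.754209 − 0.537207 = 0.217002

0.2170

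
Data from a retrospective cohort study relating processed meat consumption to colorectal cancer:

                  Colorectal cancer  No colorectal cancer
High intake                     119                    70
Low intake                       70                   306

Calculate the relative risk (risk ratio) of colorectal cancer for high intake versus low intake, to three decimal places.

3.382

Cells: a = 119, b = 70, c = 70, d = 306.
Risk in exposed = 119/189 = 0.62963; risk in unexposed = 70/376 = 0.18617.
RR = 0.62963 / 0.18617 = 3.38201
The risk among the exposed is 3.38 times that among the unexposed.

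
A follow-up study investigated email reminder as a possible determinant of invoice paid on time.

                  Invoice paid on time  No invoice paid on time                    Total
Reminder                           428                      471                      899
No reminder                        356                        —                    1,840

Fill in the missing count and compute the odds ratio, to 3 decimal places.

The missing cell is in the unexposed row: 1840 − 356 = 1484.
So a = 428, b = 471, c = 356, d = 1484.
OR = (a·d)/(b·c) = (428 × 1484) / (471 × 356) = 635152 / 167676 = 3.78797

3.788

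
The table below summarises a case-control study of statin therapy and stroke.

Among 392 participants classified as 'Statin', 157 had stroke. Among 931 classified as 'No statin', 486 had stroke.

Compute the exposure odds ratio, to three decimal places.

From the description: a = 157, b = 235, c = 486, d = 445.
OR = (a·d)/(b·c) = (157 × 445) / (235 × 486) = 69865 / 114210 = 0.61172
Exposure is associated with lower odds of stroke (OR = 0.61 < 1).

0.612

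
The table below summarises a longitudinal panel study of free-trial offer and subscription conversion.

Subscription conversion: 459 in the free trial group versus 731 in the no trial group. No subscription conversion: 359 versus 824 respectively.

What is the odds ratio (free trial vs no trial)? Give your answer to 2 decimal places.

From the description: a = 459, b = 359, c = 731, d = 824.
OR = (a·d)/(b·c) = (459 × 824) / (359 × 731) = 378216 / 262429 = 1.44121
The odds of subscription conversion are about 1.44 times as high in the free trial group.

1.44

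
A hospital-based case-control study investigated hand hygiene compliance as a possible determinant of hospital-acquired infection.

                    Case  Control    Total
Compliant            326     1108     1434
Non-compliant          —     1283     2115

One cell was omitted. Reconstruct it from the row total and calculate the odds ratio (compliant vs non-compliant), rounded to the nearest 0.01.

0.45

The missing cell is in the unexposed row: 2115 − 1283 = 832.
So a = 326, b = 1108, c = 832, d = 1283.
OR = (a·d)/(b·c) = (326 × 1283) / (1108 × 832) = 418258 / 921856 = 0.45371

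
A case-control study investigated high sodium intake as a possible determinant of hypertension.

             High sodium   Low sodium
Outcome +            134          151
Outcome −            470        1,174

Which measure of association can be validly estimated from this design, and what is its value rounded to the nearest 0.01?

2.22

Reading the table with exposure as columns: a = 134 (High sodium, case), b = 470 (High sodium, non-case), c = 151 (Low sodium, case), d = 1174.
This is a case-control study: participants were sampled on outcome status, so risks in the source population cannot be estimated directly — relative risk is not valid here. The odds ratio is the appropriate measure.
OR = (a·d)/(b·c) = (134 × 1174) / (470 × 151) = 157316 / 70970 = 2.21665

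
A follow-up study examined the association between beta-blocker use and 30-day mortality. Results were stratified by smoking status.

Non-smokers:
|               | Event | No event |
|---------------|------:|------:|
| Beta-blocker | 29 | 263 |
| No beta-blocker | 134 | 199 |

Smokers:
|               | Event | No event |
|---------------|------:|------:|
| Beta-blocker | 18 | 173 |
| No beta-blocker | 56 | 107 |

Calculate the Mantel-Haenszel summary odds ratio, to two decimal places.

0.18

OR_MH = Σ(aᵢdᵢ/nᵢ) / Σ(bᵢcᵢ/nᵢ), where nᵢ is the stratum total.
Stratum 1 (Non-smokers): n = 625; a·d/n = 29·199/625 = 9.2336; b·c/n = 263·134/625 = 56.3872
Stratum 2 (Smokers): n = 354; a·d/n = 18·107/354 = 5.4407; b·c/n = 173·56/354 = 27.3672
OR_MH = (9.2336 + 5.4407) / (56.3872 + 27.3672) = 14.6743 / 83.7544 = 0.17521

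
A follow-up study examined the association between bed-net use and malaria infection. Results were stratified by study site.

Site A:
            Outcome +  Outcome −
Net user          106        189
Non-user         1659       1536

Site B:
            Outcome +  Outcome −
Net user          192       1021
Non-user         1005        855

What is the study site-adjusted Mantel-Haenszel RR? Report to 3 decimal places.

0.397

RR_MH = Σ(aᵢ·n₀ᵢ/nᵢ) / Σ(cᵢ·n₁ᵢ/nᵢ), with n₁ᵢ = aᵢ+bᵢ (exposed), n₀ᵢ = cᵢ+dᵢ (unexposed), nᵢ = n₁ᵢ+n₀ᵢ.
Stratum 1 (Site A): n₁ = 295, n₀ = 3195, n = 3490; a·n₀/n = 106·3195/3490 = 97.0401; c·n₁/n = 1659·295/3490 = 140.2307
Stratum 2 (Site B): n₁ = 1213, n₀ = 1860, n = 3073; a·n₀/n = 192·1860/3073 = 116.2122; c·n₁/n = 1005·1213/3073 = 396.7019
RR_MH = (97.0401 + 116.2122) / (140.2307 + 396.7019) = 213.2523 / 536.9326 = 0.39717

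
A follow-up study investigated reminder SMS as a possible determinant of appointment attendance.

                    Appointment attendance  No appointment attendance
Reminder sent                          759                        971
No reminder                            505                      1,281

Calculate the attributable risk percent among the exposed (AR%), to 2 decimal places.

35.55

Cells: a = 759, b = 971, c = 505, d = 1281.
Risk in exposed = 759/1730 = 0.43873; risk in unexposed = 505/1786 = 0.28275.
RR = 0.43873/0.28275 = 1.55162
AR% = (RR − 1)/RR × 100 = (1.55162 − 1)/1.55162 × 100 = 35.5513%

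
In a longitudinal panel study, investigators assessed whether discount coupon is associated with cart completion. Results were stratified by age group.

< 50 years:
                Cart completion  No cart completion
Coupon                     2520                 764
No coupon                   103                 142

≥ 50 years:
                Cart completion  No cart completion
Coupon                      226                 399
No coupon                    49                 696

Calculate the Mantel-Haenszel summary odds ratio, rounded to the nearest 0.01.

OR_MH = Σ(aᵢdᵢ/nᵢ) / Σ(bᵢcᵢ/nᵢ), where nᵢ is the stratum total.
Stratum 1 (< 50 years): n = 3529; a·d/n = 2520·142/3529 = 101.3998; b·c/n = 764·103/3529 = 22.2987
Stratum 2 (≥ 50 years): n = 1370; a·d/n = 226·696/1370 = 114.8146; b·c/n = 399·49/1370 = 14.2708
OR_MH = (101.3998 + 114.8146) / (22.2987 + 14.2708) = 216.2144 / 36.5695 = 5.91243

5.91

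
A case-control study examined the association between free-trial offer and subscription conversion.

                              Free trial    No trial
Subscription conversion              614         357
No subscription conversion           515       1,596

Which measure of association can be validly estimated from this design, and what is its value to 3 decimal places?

5.330

Reading the table with exposure as columns: a = 614 (Free trial, case), b = 515 (Free trial, non-case), c = 357 (No trial, case), d = 1596.
This is a case-control study: participants were sampled on outcome status, so risks in the source population cannot be estimated directly — relative risk is not valid here. The odds ratio is the appropriate measure.
OR = (a·d)/(b·c) = (614 × 1596) / (515 × 357) = 979944 / 183855 = 5.32998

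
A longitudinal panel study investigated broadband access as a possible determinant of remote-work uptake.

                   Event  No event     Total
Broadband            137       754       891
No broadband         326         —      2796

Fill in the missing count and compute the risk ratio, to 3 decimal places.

The missing cell is in the unexposed row: 2796 − 326 = 2470.
So a = 137, b = 754, c = 326, d = 2470.
RR = [a/(a+b)] / [c/(c+d)] = (137/891) / (326/2796) = 0.15376/0.11660 = 1.31875

1.319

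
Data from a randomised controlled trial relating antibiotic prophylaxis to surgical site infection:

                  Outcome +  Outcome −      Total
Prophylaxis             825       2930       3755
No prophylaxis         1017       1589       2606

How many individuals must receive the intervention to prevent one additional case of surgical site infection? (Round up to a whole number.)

6

Risk in treated group = 825/3755 = 0.21971; risk in control = 1017/2606 = 0.39025.
Absolute risk reduction = 0.39025 − 0.21971 = 0.17055
NNT = 1 / ARR = 1 / 0.17055 = 5.864 → round up → 6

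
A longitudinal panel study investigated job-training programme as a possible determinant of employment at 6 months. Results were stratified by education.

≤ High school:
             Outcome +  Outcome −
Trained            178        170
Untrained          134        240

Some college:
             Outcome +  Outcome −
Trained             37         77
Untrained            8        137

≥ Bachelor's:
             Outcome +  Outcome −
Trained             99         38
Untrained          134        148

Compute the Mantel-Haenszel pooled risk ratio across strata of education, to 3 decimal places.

1.604

RR_MH = Σ(aᵢ·n₀ᵢ/nᵢ) / Σ(cᵢ·n₁ᵢ/nᵢ), with n₁ᵢ = aᵢ+bᵢ (exposed), n₀ᵢ = cᵢ+dᵢ (unexposed), nᵢ = n₁ᵢ+n₀ᵢ.
Stratum 1 (≤ High school): n₁ = 348, n₀ = 374, n = 722; a·n₀/n = 178·374/722 = 92.2050; c·n₁/n = 134·348/722 = 64.5873
Stratum 2 (Some college): n₁ = 114, n₀ = 145, n = 259; a·n₀/n = 37·145/259 = 20.7143; c·n₁/n = 8·114/259 = 3.5212
Stratum 3 (≥ Bachelor's): n₁ = 137, n₀ = 282, n = 419; a·n₀/n = 99·282/419 = 66.6301; c·n₁/n = 134·137/419 = 43.8138
RR_MH = (92.2050 + 20.7143 + 66.6301) / (64.5873 + 3.5212 + 43.8138) = 179.5493 / 111.9223 = 1.60423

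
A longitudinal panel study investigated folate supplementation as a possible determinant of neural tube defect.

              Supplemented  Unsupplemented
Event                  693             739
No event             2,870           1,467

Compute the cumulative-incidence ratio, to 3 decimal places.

0.581

Reading the table with exposure as columns: a = 693 (Supplemented, case), b = 2870 (Supplemented, non-case), c = 739 (Unsupplemented, case), d = 1467.
Risk in exposed = 693/3563 = 0.19450; risk in unexposed = 739/2206 = 0.33500.
RR = 0.19450 / 0.33500 = 0.58060
The risk is 42% lower among the exposed than among the unexposed.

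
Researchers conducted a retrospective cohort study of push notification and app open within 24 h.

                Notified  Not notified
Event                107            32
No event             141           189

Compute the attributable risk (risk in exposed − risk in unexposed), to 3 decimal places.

Reading the table with exposure as columns: a = 107 (Notified, case), b = 141 (Notified, non-case), c = 32 (Not notified, case), d = 189.
Risk in exposed = 107/248 = 0.431452; risk in unexposed = 32/221 = 0.144796.
Risk difference = 0.431452 − 0.144796 = 0.286655

0.287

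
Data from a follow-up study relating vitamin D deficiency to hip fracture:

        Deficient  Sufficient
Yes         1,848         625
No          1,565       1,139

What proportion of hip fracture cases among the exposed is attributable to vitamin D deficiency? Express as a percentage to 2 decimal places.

Reading the table with exposure as columns: a = 1848 (Deficient, case), b = 1565 (Deficient, non-case), c = 625 (Sufficient, case), d = 1139.
Risk in exposed = 1848/3413 = 0.54146; risk in unexposed = 625/1764 = 0.35431.
RR = 0.54146/0.35431 = 1.52821
AR% = (RR − 1)/RR × 100 = (1.52821 − 1)/1.52821 × 100 = 34.5641%

34.56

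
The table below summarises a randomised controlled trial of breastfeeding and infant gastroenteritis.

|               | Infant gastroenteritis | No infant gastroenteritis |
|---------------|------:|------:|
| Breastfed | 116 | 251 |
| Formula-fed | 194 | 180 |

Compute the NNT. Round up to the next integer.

5

Risk in treated group = 116/367 = 0.31608; risk in control = 194/374 = 0.51872.
Absolute risk reduction = 0.51872 − 0.31608 = 0.20264
NNT = 1 / ARR = 1 / 0.20264 = 4.935 → round up → 5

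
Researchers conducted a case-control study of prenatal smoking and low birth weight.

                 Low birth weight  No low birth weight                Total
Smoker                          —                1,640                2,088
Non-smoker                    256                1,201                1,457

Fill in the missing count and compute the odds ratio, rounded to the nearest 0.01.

1.28

The missing cell is in the exposed row: 2088 − 1640 = 448.
So a = 448, b = 1640, c = 256, d = 1201.
OR = (a·d)/(b·c) = (448 × 1201) / (1640 × 256) = 538048 / 419840 = 1.28155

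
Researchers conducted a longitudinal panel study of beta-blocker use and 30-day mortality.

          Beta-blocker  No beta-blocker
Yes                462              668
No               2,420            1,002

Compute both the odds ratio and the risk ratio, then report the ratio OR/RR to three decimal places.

Reading the table with exposure as columns: a = 462 (Beta-blocker, case), b = 2420 (Beta-blocker, non-case), c = 668 (No beta-blocker, case), d = 1002.
OR = (462·1002)/(2420·668) = 462924/1616560 = 0.28636
Risk in exposed = 462/2882 = 0.16031; risk in unexposed = 668/1670 = 0.40000; RR = 0.40076
OR/RR = 0.28636 / 0.40076 = 0.71455
The outcome is not rare, so the OR lies further from 1 than the RR.

0.715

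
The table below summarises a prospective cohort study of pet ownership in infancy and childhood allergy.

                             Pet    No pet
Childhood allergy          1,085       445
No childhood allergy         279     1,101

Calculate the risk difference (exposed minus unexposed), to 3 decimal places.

0.508

Reading the table with exposure as columns: a = 1085 (Pet, case), b = 279 (Pet, non-case), c = 445 (No pet, case), d = 1101.
Risk in exposed = 1085/1364 = 0.795455; risk in unexposed = 445/1546 = 0.287840.
Risk difference = 0.795455 − 0.287840 = 0.507615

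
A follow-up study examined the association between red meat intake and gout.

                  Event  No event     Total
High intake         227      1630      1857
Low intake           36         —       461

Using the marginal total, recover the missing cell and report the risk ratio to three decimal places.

The missing cell is in the unexposed row: 461 − 36 = 425.
So a = 227, b = 1630, c = 36, d = 425.
RR = [a/(a+b)] / [c/(c+d)] = (227/1857) / (36/461) = 0.12224/0.07809 = 1.56535

1.565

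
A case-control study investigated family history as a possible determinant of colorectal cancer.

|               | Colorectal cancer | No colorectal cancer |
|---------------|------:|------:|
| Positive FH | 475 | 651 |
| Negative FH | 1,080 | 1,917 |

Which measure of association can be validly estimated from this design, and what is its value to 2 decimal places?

Cells: a = 475, b = 651, c = 1080, d = 1917.
This is a case-control study: participants were sampled on outcome status, so risks in the source population cannot be estimated directly — relative risk is not valid here. The odds ratio is the appropriate measure.
OR = (a·d)/(b·c) = (475 × 1917) / (651 × 1080) = 910575 / 703080 = 1.29512

1.30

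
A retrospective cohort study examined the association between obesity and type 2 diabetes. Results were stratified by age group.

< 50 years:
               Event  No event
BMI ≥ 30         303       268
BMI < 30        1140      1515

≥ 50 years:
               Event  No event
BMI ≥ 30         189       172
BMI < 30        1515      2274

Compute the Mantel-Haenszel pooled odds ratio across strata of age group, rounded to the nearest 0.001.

1.561

OR_MH = Σ(aᵢdᵢ/nᵢ) / Σ(bᵢcᵢ/nᵢ), where nᵢ is the stratum total.
Stratum 1 (< 50 years): n = 3226; a·d/n = 303·1515/3226 = 142.2954; b·c/n = 268·1140/3226 = 94.7055
Stratum 2 (≥ 50 years): n = 4150; a·d/n = 189·2274/4150 = 103.5629; b·c/n = 172·1515/4150 = 62.7904
OR_MH = (142.2954 + 103.5629) / (94.7055 + 62.7904) = 245.8583 / 157.4959 = 1.56105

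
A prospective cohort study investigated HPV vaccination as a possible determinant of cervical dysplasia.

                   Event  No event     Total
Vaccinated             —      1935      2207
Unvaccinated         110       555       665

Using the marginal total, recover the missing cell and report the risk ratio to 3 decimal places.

The missing cell is in the exposed row: 2207 − 1935 = 272.
So a = 272, b = 1935, c = 110, d = 555.
RR = [a/(a+b)] / [c/(c+d)] = (272/2207) / (110/665) = 0.12324/0.16541 = 0.74507

0.745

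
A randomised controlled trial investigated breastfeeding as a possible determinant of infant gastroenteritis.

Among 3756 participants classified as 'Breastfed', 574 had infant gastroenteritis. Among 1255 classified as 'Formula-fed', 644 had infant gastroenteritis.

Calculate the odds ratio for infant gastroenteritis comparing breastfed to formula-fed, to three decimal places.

0.171

From the description: a = 574, b = 3182, c = 644, d = 611.
OR = (a·d)/(b·c) = (574 × 611) / (3182 × 644) = 350714 / 2049208 = 0.17115
Exposure is associated with lower odds of infant gastroenteritis (OR = 0.17 < 1).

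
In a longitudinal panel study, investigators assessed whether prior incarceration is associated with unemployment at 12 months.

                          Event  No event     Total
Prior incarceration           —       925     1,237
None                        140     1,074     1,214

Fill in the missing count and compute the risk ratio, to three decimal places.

2.187

The missing cell is in the exposed row: 1237 − 925 = 312.
So a = 312, b = 925, c = 140, d = 1074.
RR = [a/(a+b)] / [c/(c+d)] = (312/1237) / (140/1214) = 0.25222/0.11532 = 2.18713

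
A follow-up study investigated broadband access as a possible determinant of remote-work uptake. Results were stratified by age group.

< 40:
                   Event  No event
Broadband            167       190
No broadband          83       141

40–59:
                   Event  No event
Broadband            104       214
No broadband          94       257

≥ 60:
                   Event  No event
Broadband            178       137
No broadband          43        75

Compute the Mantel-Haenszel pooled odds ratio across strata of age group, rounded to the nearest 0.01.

1.57

OR_MH = Σ(aᵢdᵢ/nᵢ) / Σ(bᵢcᵢ/nᵢ), where nᵢ is the stratum total.
Stratum 1 (< 40): n = 581; a·d/n = 167·141/581 = 40.5284; b·c/n = 190·83/581 = 27.1429
Stratum 2 (40–59): n = 669; a·d/n = 104·257/669 = 39.9522; b·c/n = 214·94/669 = 30.0688
Stratum 3 (≥ 60): n = 433; a·d/n = 178·75/433 = 30.8314; b·c/n = 137·43/433 = 13.6051
OR_MH = (40.5284 + 39.9522 + 30.8314) / (27.1429 + 30.0688 + 13.6051) = 111.3120 / 70.8167 = 1.57183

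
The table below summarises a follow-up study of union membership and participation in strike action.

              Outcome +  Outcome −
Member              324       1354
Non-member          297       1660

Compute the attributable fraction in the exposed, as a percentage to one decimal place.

21.4

Cells: a = 324, b = 1354, c = 297, d = 1660.
Risk in exposed = 324/1678 = 0.19309; risk in unexposed = 297/1957 = 0.15176.
RR = 0.19309/0.15176 = 1.27229
AR% = (RR − 1)/RR × 100 = (1.27229 − 1)/1.27229 × 100 = 21.4018%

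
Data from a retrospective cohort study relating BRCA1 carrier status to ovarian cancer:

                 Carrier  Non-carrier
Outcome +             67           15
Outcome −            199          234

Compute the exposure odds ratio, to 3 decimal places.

5.252

Reading the table with exposure as columns: a = 67 (Carrier, case), b = 199 (Carrier, non-case), c = 15 (Non-carrier, case), d = 234.
OR = (a·d)/(b·c) = (67 × 234) / (199 × 15) = 15678 / 2985 = 5.25226
The odds of ovarian cancer are about 5.25 times as high in the carrier group.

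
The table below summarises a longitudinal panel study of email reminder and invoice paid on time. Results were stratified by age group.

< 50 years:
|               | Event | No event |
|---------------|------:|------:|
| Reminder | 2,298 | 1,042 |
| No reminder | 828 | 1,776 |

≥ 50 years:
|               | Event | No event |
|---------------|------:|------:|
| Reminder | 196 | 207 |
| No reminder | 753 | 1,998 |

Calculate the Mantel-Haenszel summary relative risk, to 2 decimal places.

RR_MH = Σ(aᵢ·n₀ᵢ/nᵢ) / Σ(cᵢ·n₁ᵢ/nᵢ), with n₁ᵢ = aᵢ+bᵢ (exposed), n₀ᵢ = cᵢ+dᵢ (unexposed), nᵢ = n₁ᵢ+n₀ᵢ.
Stratum 1 (< 50 years): n₁ = 3340, n₀ = 2604, n = 5944; a·n₀/n = 2298·2604/5944 = 1006.7281; c·n₁/n = 828·3340/5944 = 465.2624
Stratum 2 (≥ 50 years): n₁ = 403, n₀ = 2751, n = 3154; a·n₀/n = 196·2751/3154 = 170.9562; c·n₁/n = 753·403/3154 = 96.2140
RR_MH = (1006.7281 + 170.9562) / (465.2624 + 96.2140) = 1177.6844 / 561.4765 = 2.09748

2.10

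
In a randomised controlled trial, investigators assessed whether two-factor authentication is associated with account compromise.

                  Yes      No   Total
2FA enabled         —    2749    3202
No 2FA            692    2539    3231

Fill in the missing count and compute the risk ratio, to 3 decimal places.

0.661

The missing cell is in the exposed row: 3202 − 2749 = 453.
So a = 453, b = 2749, c = 692, d = 2539.
RR = [a/(a+b)] / [c/(c+d)] = (453/3202) / (692/3231) = 0.14147/0.21418 = 0.66055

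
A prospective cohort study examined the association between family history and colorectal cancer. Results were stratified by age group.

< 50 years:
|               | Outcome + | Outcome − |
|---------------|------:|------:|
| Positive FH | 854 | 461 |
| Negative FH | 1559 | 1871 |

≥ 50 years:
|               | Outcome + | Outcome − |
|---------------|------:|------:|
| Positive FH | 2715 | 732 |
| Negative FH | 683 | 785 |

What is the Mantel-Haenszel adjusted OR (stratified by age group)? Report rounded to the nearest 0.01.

3.04

OR_MH = Σ(aᵢdᵢ/nᵢ) / Σ(bᵢcᵢ/nᵢ), where nᵢ is the stratum total.
Stratum 1 (< 50 years): n = 4745; a·d/n = 854·1871/4745 = 336.7406; b·c/n = 461·1559/4745 = 151.4645
Stratum 2 (≥ 50 years): n = 4915; a·d/n = 2715·785/4915 = 433.6267; b·c/n = 732·683/4915 = 101.7204
OR_MH = (336.7406 + 433.6267) / (151.4645 + 101.7204) = 770.3672 / 253.1849 = 3.04271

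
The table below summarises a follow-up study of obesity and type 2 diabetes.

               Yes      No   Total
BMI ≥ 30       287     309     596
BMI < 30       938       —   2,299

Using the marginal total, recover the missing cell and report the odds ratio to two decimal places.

The missing cell is in the unexposed row: 2299 − 938 = 1361.
So a = 287, b = 309, c = 938, d = 1361.
OR = (a·d)/(b·c) = (287 × 1361) / (309 × 938) = 390607 / 289842 = 1.34765

1.35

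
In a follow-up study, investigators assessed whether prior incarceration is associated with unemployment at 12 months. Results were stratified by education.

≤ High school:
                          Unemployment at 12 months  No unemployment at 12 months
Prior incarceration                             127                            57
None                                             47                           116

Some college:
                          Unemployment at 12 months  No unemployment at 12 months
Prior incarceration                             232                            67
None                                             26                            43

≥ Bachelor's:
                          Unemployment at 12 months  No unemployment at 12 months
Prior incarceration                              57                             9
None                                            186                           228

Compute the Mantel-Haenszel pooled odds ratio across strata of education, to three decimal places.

6.062

OR_MH = Σ(aᵢdᵢ/nᵢ) / Σ(bᵢcᵢ/nᵢ), where nᵢ is the stratum total.
Stratum 1 (≤ High school): n = 347; a·d/n = 127·116/347 = 42.4553; b·c/n = 57·47/347 = 7.7205
Stratum 2 (Some college): n = 368; a·d/n = 232·43/368 = 27.1087; b·c/n = 67·26/368 = 4.7337
Stratum 3 (≥ Bachelor's): n = 480; a·d/n = 57·228/480 = 27.0750; b·c/n = 9·186/480 = 3.4875
OR_MH = (42.4553 + 27.1087 + 27.0750) / (7.7205 + 4.7337 + 3.4875) = 96.6390 / 15.9417 = 6.06204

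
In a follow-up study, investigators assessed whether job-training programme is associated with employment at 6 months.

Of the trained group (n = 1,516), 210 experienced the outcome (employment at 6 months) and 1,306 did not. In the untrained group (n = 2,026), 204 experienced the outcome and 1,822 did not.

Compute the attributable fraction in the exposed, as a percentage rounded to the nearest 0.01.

From the description: a = 210, b = 1306, c = 204, d = 1822.
Risk in exposed = 210/1516 = 0.13852; risk in unexposed = 204/2026 = 0.10069.
RR = 0.13852/0.10069 = 1.37572
AR% = (RR − 1)/RR × 100 = (1.37572 − 1)/1.37572 × 100 = 27.3107%

27.31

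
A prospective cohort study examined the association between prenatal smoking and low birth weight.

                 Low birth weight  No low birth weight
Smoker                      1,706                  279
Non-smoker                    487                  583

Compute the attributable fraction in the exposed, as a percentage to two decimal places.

47.04

Cells: a = 1706, b = 279, c = 487, d = 583.
Risk in exposed = 1706/1985 = 0.85945; risk in unexposed = 487/1070 = 0.45514.
RR = 0.85945/0.45514 = 1.88831
AR% = (RR − 1)/RR × 100 = (1.88831 − 1)/1.88831 × 100 = 47.0426%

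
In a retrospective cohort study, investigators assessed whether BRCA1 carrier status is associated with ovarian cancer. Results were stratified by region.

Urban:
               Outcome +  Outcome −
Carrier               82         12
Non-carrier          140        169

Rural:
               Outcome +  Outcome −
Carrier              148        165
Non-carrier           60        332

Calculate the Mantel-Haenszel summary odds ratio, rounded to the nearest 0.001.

5.715

OR_MH = Σ(aᵢdᵢ/nᵢ) / Σ(bᵢcᵢ/nᵢ), where nᵢ is the stratum total.
Stratum 1 (Urban): n = 403; a·d/n = 82·169/403 = 34.3871; b·c/n = 12·140/403 = 4.1687
Stratum 2 (Rural): n = 705; a·d/n = 148·332/705 = 69.6965; b·c/n = 165·60/705 = 14.0426
OR_MH = (34.3871 + 69.6965) / (4.1687 + 14.0426) = 104.0836 / 18.2113 = 5.71533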